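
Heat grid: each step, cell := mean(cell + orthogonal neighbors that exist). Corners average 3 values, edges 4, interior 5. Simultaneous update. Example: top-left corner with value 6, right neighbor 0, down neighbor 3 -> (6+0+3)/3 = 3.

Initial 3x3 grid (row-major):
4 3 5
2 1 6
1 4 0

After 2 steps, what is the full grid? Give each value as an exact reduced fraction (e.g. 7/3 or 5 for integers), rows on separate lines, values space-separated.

Answer: 11/4 847/240 131/36
79/30 259/100 71/20
35/18 311/120 47/18

Derivation:
After step 1:
  3 13/4 14/3
  2 16/5 3
  7/3 3/2 10/3
After step 2:
  11/4 847/240 131/36
  79/30 259/100 71/20
  35/18 311/120 47/18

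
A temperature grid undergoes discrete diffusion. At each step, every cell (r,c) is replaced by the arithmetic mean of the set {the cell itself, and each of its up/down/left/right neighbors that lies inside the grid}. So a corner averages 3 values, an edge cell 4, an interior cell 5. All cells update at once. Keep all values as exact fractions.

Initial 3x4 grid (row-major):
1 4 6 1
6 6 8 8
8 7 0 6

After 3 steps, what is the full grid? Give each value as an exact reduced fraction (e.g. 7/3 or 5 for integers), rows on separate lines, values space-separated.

Answer: 10537/2160 2173/450 761/150 3677/720
75821/14400 32389/6000 31399/6000 76151/14400
461/80 1113/200 1229/225 11281/2160

Derivation:
After step 1:
  11/3 17/4 19/4 5
  21/4 31/5 28/5 23/4
  7 21/4 21/4 14/3
After step 2:
  79/18 283/60 49/10 31/6
  1327/240 531/100 551/100 1261/240
  35/6 237/40 623/120 47/9
After step 3:
  10537/2160 2173/450 761/150 3677/720
  75821/14400 32389/6000 31399/6000 76151/14400
  461/80 1113/200 1229/225 11281/2160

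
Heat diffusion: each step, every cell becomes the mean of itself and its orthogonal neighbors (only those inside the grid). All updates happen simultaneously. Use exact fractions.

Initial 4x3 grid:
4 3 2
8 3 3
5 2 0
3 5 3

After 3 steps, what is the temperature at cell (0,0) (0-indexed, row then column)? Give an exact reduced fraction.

Step 1: cell (0,0) = 5
Step 2: cell (0,0) = 13/3
Step 3: cell (0,0) = 167/40
Full grid after step 3:
  167/40 12479/3600 791/270
  4943/1200 10487/3000 4927/1800
  14509/3600 6643/2000 2471/900
  1663/432 15947/4800 1205/432

Answer: 167/40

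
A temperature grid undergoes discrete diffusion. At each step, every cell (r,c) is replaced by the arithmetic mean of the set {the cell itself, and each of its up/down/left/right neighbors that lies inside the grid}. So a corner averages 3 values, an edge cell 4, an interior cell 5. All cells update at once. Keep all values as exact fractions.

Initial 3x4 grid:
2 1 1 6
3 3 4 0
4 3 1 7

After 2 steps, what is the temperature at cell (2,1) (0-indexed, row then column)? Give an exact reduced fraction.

Answer: 379/120

Derivation:
Step 1: cell (2,1) = 11/4
Step 2: cell (2,1) = 379/120
Full grid after step 2:
  9/4 191/80 533/240 115/36
  167/60 121/50 78/25 221/80
  109/36 379/120 329/120 32/9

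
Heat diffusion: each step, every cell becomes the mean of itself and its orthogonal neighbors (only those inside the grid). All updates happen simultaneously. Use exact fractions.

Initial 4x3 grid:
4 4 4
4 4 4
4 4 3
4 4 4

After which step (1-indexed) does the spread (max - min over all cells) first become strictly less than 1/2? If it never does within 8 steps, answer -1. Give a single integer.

Step 1: max=4, min=11/3, spread=1/3
  -> spread < 1/2 first at step 1
Step 2: max=4, min=449/120, spread=31/120
Step 3: max=4, min=4109/1080, spread=211/1080
Step 4: max=7153/1800, min=415103/108000, spread=14077/108000
Step 5: max=428317/108000, min=3747593/972000, spread=5363/48600
Step 6: max=237131/60000, min=112899191/29160000, spread=93859/1166400
Step 7: max=383463533/97200000, min=6788125519/1749600000, spread=4568723/69984000
Step 8: max=11482381111/2916000000, min=408123564371/104976000000, spread=8387449/167961600

Answer: 1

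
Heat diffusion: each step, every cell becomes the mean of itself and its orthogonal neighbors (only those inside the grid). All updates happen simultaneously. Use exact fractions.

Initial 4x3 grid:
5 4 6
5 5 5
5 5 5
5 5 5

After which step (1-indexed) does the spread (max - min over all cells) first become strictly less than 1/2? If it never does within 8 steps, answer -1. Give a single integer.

Answer: 2

Derivation:
Step 1: max=21/4, min=14/3, spread=7/12
Step 2: max=61/12, min=73/15, spread=13/60
  -> spread < 1/2 first at step 2
Step 3: max=12101/2400, min=658/135, spread=3629/21600
Step 4: max=120469/24000, min=159599/32400, spread=60683/648000
Step 5: max=1082189/216000, min=4794053/972000, spread=30319/388800
Step 6: max=32409233/6480000, min=288599047/58320000, spread=61681/1166400
Step 7: max=971830361/194400000, min=8667452299/1749600000, spread=1580419/34992000
Step 8: max=58252774099/11664000000, min=520746082391/104976000000, spread=7057769/209952000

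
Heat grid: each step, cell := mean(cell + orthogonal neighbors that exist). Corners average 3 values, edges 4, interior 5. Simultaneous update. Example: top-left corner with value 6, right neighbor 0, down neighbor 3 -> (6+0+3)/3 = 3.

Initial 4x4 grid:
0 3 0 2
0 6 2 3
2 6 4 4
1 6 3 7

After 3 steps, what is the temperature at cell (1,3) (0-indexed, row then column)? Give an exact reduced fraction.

Step 1: cell (1,3) = 11/4
Step 2: cell (1,3) = 143/48
Step 3: cell (1,3) = 21427/7200
Full grid after step 3:
  481/240 683/300 521/225 1037/432
  2003/800 5577/2000 739/240 21427/7200
  1429/480 7269/2000 22927/6000 28531/7200
  2471/720 153/40 7879/1800 9373/2160

Answer: 21427/7200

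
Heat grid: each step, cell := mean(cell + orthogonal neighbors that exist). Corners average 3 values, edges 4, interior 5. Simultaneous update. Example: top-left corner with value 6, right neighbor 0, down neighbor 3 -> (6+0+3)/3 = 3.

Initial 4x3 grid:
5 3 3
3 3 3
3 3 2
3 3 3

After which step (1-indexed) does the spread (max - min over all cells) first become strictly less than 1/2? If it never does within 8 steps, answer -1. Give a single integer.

Step 1: max=11/3, min=8/3, spread=1
Step 2: max=32/9, min=329/120, spread=293/360
Step 3: max=365/108, min=3029/1080, spread=23/40
Step 4: max=213793/64800, min=92159/32400, spread=131/288
  -> spread < 1/2 first at step 4
Step 5: max=12577157/3888000, min=2796923/972000, spread=30877/86400
Step 6: max=744686383/233280000, min=1324859/455625, spread=98309/345600
Step 7: max=44226894197/13996800000, min=5132290309/1749600000, spread=14082541/62208000
Step 8: max=2633458674223/839808000000, min=310128014231/104976000000, spread=135497387/746496000

Answer: 4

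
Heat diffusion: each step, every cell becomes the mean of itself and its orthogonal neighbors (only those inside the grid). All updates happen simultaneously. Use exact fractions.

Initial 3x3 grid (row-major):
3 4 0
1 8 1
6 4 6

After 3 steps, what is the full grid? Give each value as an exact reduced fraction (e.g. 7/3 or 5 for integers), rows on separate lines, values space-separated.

After step 1:
  8/3 15/4 5/3
  9/2 18/5 15/4
  11/3 6 11/3
After step 2:
  131/36 701/240 55/18
  433/120 108/25 761/240
  85/18 127/30 161/36
After step 3:
  7321/2160 50167/14400 3293/1080
  29321/7200 1369/375 54067/14400
  4523/1080 15973/3600 8551/2160

Answer: 7321/2160 50167/14400 3293/1080
29321/7200 1369/375 54067/14400
4523/1080 15973/3600 8551/2160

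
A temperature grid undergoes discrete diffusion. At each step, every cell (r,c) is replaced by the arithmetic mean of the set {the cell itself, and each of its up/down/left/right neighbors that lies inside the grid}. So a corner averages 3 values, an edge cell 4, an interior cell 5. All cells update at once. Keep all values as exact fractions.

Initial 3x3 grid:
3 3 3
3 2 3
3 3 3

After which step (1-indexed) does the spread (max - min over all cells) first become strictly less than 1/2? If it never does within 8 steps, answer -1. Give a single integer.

Answer: 1

Derivation:
Step 1: max=3, min=11/4, spread=1/4
  -> spread < 1/2 first at step 1
Step 2: max=231/80, min=69/25, spread=51/400
Step 3: max=1033/360, min=13577/4800, spread=589/14400
Step 4: max=822919/288000, min=85057/30000, spread=31859/1440000
Step 5: max=5135279/1800000, min=49148393/17280000, spread=751427/86400000
Step 6: max=2955336871/1036800000, min=307365313/108000000, spread=23149331/5184000000
Step 7: max=18465068111/6480000000, min=177141345737/62208000000, spread=616540643/311040000000
Step 8: max=10633507991239/3732480000000, min=1107287546017/388800000000, spread=17737747379/18662400000000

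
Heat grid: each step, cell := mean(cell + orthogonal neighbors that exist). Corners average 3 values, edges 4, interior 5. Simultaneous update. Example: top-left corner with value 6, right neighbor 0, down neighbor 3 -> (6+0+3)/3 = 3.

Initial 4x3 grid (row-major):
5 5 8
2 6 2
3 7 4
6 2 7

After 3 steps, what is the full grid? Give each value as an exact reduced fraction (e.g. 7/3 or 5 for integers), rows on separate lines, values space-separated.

After step 1:
  4 6 5
  4 22/5 5
  9/2 22/5 5
  11/3 11/2 13/3
After step 2:
  14/3 97/20 16/3
  169/40 119/25 97/20
  497/120 119/25 281/60
  41/9 179/40 89/18
After step 3:
  1649/360 1961/400 451/90
  2669/600 4689/1000 368/75
  7957/1800 1141/250 8657/1800
  2371/540 3747/800 5077/1080

Answer: 1649/360 1961/400 451/90
2669/600 4689/1000 368/75
7957/1800 1141/250 8657/1800
2371/540 3747/800 5077/1080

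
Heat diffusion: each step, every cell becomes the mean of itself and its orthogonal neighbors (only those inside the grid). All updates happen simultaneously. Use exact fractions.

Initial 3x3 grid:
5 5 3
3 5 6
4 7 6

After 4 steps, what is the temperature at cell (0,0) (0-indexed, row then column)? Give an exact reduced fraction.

Step 1: cell (0,0) = 13/3
Step 2: cell (0,0) = 157/36
Step 3: cell (0,0) = 9827/2160
Step 4: cell (0,0) = 599569/129600
Full grid after step 4:
  599569/129600 687283/144000 317347/64800
  1378441/288000 196989/40000 92051/18000
  639269/129600 740033/144000 340397/64800

Answer: 599569/129600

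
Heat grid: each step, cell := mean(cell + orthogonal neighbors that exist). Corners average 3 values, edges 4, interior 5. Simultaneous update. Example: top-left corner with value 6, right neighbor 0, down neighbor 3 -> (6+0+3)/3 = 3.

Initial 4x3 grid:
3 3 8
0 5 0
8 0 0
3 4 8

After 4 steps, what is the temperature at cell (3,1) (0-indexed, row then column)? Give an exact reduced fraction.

Step 1: cell (3,1) = 15/4
Step 2: cell (3,1) = 323/80
Step 3: cell (3,1) = 3317/960
Step 4: cell (3,1) = 205087/57600
Full grid after step 4:
  28417/8640 542837/172800 85651/25920
  14987/4800 235591/72000 132233/43200
  49933/14400 25439/8000 47183/14400
  30437/8640 205087/57600 9479/2880

Answer: 205087/57600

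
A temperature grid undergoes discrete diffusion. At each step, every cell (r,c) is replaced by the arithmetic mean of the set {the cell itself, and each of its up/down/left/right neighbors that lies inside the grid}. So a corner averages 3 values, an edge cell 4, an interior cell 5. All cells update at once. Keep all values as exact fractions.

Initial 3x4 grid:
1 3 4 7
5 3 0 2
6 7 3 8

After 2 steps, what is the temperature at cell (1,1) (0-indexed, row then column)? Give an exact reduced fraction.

Step 1: cell (1,1) = 18/5
Step 2: cell (1,1) = 69/20
Full grid after step 2:
  19/6 257/80 779/240 145/36
  327/80 69/20 73/20 919/240
  29/6 377/80 959/240 157/36

Answer: 69/20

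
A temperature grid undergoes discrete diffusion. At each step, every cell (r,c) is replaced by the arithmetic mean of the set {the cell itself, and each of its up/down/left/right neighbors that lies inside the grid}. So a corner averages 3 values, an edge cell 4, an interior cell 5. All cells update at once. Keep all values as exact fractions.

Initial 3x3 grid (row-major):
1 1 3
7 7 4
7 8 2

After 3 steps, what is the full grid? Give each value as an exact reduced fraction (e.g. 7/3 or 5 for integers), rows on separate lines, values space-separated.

Answer: 1519/360 13817/3600 983/270
36359/7200 14183/3000 15367/3600
6277/1080 6539/1200 1343/270

Derivation:
After step 1:
  3 3 8/3
  11/2 27/5 4
  22/3 6 14/3
After step 2:
  23/6 211/60 29/9
  637/120 239/50 251/60
  113/18 117/20 44/9
After step 3:
  1519/360 13817/3600 983/270
  36359/7200 14183/3000 15367/3600
  6277/1080 6539/1200 1343/270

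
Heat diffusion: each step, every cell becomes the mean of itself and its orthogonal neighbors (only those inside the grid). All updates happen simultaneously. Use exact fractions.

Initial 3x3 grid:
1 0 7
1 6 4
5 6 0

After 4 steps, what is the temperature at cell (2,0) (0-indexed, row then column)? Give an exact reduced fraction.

Step 1: cell (2,0) = 4
Step 2: cell (2,0) = 23/6
Step 3: cell (2,0) = 1249/360
Step 4: cell (2,0) = 75593/21600
Full grid after step 4:
  394133/129600 1370293/432000 449933/129600
  2752711/864000 1250957/360000 1033237/288000
  75593/21600 3115211/864000 245879/64800

Answer: 75593/21600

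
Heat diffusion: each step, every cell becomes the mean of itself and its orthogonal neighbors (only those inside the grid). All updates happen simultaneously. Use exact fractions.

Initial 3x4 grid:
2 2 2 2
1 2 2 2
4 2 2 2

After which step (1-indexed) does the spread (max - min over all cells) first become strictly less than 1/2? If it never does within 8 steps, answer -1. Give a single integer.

Answer: 2

Derivation:
Step 1: max=5/2, min=5/3, spread=5/6
Step 2: max=85/36, min=28/15, spread=89/180
  -> spread < 1/2 first at step 2
Step 3: max=7879/3600, min=4213/2160, spread=643/2700
Step 4: max=279931/129600, min=6679/3375, spread=117287/648000
Step 5: max=16427669/7776000, min=2152037/1080000, spread=4665013/38880000
Step 6: max=979313431/466560000, min=270101/135000, spread=73351/746496
Step 7: max=58278682229/27993600000, min=195491633/97200000, spread=79083677/1119744000
Step 8: max=3483116232511/1679616000000, min=23518264369/11664000000, spread=771889307/13436928000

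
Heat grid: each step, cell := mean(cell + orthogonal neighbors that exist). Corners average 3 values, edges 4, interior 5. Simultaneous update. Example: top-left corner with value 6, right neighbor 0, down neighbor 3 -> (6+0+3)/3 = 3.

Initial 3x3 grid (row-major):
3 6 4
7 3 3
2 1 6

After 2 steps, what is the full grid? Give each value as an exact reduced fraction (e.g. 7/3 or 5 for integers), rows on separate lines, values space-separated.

Answer: 157/36 53/12 37/9
197/48 15/4 47/12
121/36 41/12 31/9

Derivation:
After step 1:
  16/3 4 13/3
  15/4 4 4
  10/3 3 10/3
After step 2:
  157/36 53/12 37/9
  197/48 15/4 47/12
  121/36 41/12 31/9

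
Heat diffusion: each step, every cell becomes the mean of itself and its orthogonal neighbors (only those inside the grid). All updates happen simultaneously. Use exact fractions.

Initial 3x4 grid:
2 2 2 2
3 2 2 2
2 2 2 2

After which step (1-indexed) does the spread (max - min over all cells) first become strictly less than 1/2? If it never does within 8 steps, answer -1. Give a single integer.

Answer: 1

Derivation:
Step 1: max=7/3, min=2, spread=1/3
  -> spread < 1/2 first at step 1
Step 2: max=547/240, min=2, spread=67/240
Step 3: max=4757/2160, min=2, spread=437/2160
Step 4: max=1885531/864000, min=2009/1000, spread=29951/172800
Step 5: max=16767821/7776000, min=6829/3375, spread=206761/1555200
Step 6: max=6676995571/3110400000, min=10965671/5400000, spread=14430763/124416000
Step 7: max=398355741689/186624000000, min=881652727/432000000, spread=139854109/1492992000
Step 8: max=23817351890251/11197440000000, min=79611228977/38880000000, spread=7114543559/89579520000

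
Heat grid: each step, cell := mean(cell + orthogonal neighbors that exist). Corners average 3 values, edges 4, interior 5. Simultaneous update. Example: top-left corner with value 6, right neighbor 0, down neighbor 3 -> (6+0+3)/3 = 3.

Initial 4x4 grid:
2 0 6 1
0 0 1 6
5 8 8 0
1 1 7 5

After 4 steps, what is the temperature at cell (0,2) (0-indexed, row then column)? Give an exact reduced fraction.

Answer: 313573/108000

Derivation:
Step 1: cell (0,2) = 2
Step 2: cell (0,2) = 47/15
Step 3: cell (0,2) = 9439/3600
Step 4: cell (0,2) = 313573/108000
Full grid after step 4:
  134839/64800 247721/108000 313573/108000 199313/64800
  518707/216000 516049/180000 115603/36000 775121/216000
  672323/216000 619043/180000 238523/60000 95833/24000
  45001/12960 210137/54000 8389/2000 94573/21600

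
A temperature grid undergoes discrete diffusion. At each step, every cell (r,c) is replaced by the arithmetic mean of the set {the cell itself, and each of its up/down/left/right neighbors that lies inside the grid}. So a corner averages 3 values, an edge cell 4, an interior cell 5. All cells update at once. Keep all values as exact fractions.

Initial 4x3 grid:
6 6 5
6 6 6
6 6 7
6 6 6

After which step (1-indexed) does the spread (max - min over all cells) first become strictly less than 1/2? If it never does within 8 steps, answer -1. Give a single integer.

Answer: 2

Derivation:
Step 1: max=19/3, min=17/3, spread=2/3
Step 2: max=1487/240, min=209/36, spread=281/720
  -> spread < 1/2 first at step 2
Step 3: max=13337/2160, min=635/108, spread=637/2160
Step 4: max=397307/64800, min=5114341/864000, spread=549257/2592000
Step 5: max=11879609/1944000, min=307994879/51840000, spread=26384083/155520000
Step 6: max=355258583/58320000, min=18523348861/3110400000, spread=1271326697/9331200000
Step 7: max=2658821459/437400000, min=1113716712599/186624000000, spread=62141329723/559872000000
Step 8: max=636973398199/104976000000, min=66924833987941/11197440000000, spread=3056985459857/33592320000000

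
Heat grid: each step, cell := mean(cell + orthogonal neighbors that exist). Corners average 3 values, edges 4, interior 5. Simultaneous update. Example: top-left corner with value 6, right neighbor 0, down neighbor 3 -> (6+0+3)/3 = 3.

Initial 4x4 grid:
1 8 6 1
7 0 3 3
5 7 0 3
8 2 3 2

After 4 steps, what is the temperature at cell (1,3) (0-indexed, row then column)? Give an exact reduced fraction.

Answer: 316261/108000

Derivation:
Step 1: cell (1,3) = 5/2
Step 2: cell (1,3) = 307/120
Step 3: cell (1,3) = 10903/3600
Step 4: cell (1,3) = 316261/108000
Full grid after step 4:
  276647/64800 894293/216000 753557/216000 215381/64800
  121831/27000 692369/180000 25043/7200 316261/108000
  19627/4500 244157/60000 551137/180000 61213/21600
  3947/864 91979/24000 139847/43200 170599/64800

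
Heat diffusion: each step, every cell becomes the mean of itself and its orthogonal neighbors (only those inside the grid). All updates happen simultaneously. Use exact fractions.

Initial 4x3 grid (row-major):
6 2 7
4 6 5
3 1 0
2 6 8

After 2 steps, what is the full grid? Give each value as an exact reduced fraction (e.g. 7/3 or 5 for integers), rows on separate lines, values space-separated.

Answer: 14/3 1051/240 173/36
297/80 213/50 61/15
847/240 341/100 119/30
125/36 947/240 149/36

Derivation:
After step 1:
  4 21/4 14/3
  19/4 18/5 9/2
  5/2 16/5 7/2
  11/3 17/4 14/3
After step 2:
  14/3 1051/240 173/36
  297/80 213/50 61/15
  847/240 341/100 119/30
  125/36 947/240 149/36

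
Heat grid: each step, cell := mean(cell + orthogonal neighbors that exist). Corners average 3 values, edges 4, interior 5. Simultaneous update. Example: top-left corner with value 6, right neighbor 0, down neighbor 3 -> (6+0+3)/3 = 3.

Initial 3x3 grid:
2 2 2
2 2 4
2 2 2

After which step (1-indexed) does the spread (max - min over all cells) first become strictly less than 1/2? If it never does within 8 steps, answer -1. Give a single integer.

Step 1: max=8/3, min=2, spread=2/3
Step 2: max=307/120, min=2, spread=67/120
Step 3: max=2597/1080, min=207/100, spread=1807/5400
  -> spread < 1/2 first at step 3
Step 4: max=1021963/432000, min=5761/2700, spread=33401/144000
Step 5: max=9005933/3888000, min=583391/270000, spread=3025513/19440000
Step 6: max=3575326867/1555200000, min=31555949/14400000, spread=53531/497664
Step 7: max=212656925849/93312000000, min=8567116051/3888000000, spread=450953/5971968
Step 8: max=12706343560603/5598720000000, min=1034128610519/466560000000, spread=3799043/71663616

Answer: 3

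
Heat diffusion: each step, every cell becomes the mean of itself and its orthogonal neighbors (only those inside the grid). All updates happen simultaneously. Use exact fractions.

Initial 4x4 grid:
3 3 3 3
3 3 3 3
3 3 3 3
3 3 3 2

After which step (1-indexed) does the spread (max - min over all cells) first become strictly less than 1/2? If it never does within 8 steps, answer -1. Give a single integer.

Answer: 1

Derivation:
Step 1: max=3, min=8/3, spread=1/3
  -> spread < 1/2 first at step 1
Step 2: max=3, min=49/18, spread=5/18
Step 3: max=3, min=607/216, spread=41/216
Step 4: max=3, min=18397/6480, spread=1043/6480
Step 5: max=3, min=557647/194400, spread=25553/194400
Step 6: max=53921/18000, min=16824541/5832000, spread=645863/5832000
Step 7: max=359029/120000, min=507238309/174960000, spread=16225973/174960000
Step 8: max=161299/54000, min=15268922017/5248800000, spread=409340783/5248800000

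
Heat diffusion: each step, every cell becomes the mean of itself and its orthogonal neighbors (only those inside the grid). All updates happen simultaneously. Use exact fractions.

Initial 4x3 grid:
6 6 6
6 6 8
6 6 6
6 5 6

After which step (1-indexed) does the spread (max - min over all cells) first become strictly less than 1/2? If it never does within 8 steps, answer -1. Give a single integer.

Step 1: max=20/3, min=17/3, spread=1
Step 2: max=391/60, min=1373/240, spread=191/240
Step 3: max=3451/540, min=12523/2160, spread=427/720
Step 4: max=101953/16200, min=762929/129600, spread=1171/2880
  -> spread < 1/2 first at step 4
Step 5: max=3045031/486000, min=45970531/7776000, spread=183331/518400
Step 6: max=181411649/29160000, min=2778170009/466560000, spread=331777/1244160
Step 7: max=5422016783/874800000, min=167316996331/27993600000, spread=9166727/41472000
Step 8: max=648148800719/104976000000, min=10078123364129/1679616000000, spread=779353193/4478976000

Answer: 4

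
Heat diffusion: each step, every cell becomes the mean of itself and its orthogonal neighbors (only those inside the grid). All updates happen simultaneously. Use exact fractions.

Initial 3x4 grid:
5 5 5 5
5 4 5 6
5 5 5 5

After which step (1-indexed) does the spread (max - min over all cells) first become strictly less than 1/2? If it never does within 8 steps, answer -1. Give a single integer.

Step 1: max=16/3, min=19/4, spread=7/12
Step 2: max=251/48, min=481/100, spread=503/1200
  -> spread < 1/2 first at step 2
Step 3: max=74261/14400, min=23237/4800, spread=91/288
Step 4: max=4421839/864000, min=210217/43200, spread=217499/864000
Step 5: max=263939741/51840000, min=84273197/17280000, spread=222403/1036800
Step 6: max=15766638919/3110400000, min=5074056823/1036800000, spread=10889369/62208000
Step 7: max=943094824421/186624000000, min=305188269557/62208000000, spread=110120063/746496000
Step 8: max=56434570502239/11197440000000, min=18356302267663/3732480000000, spread=5462654797/44789760000

Answer: 2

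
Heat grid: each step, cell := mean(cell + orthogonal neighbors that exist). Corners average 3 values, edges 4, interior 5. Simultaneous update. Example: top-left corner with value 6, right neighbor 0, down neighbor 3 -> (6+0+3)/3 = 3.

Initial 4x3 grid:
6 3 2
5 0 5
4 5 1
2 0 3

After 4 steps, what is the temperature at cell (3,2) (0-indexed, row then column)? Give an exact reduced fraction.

Answer: 162281/64800

Derivation:
Step 1: cell (3,2) = 4/3
Step 2: cell (3,2) = 22/9
Step 3: cell (3,2) = 119/54
Step 4: cell (3,2) = 162281/64800
Full grid after step 4:
  447047/129600 967351/288000 390697/129600
  739477/216000 121773/40000 160463/54000
  212039/72000 130229/45000 17281/6750
  10067/3600 1077619/432000 162281/64800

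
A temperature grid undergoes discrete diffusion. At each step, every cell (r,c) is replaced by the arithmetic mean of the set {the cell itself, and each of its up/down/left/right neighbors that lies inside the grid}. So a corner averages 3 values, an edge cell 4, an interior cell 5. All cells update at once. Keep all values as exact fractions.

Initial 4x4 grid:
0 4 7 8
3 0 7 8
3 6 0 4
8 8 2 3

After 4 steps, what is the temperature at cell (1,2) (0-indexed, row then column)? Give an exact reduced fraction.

Answer: 853687/180000

Derivation:
Step 1: cell (1,2) = 22/5
Step 2: cell (1,2) = 509/100
Step 3: cell (1,2) = 27589/6000
Step 4: cell (1,2) = 853687/180000
Full grid after step 4:
  214373/64800 866567/216000 1056151/216000 363097/64800
  98599/27000 699371/180000 853687/180000 274609/54000
  27733/6750 771707/180000 253901/60000 1797/400
  301877/64800 949991/216000 60857/14400 87107/21600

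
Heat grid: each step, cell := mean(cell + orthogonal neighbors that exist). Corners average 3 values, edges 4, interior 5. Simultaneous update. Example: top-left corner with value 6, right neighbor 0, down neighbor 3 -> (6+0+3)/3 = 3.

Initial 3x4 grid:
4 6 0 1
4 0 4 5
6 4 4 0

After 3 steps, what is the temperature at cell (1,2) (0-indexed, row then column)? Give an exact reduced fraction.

Answer: 5617/2000

Derivation:
Step 1: cell (1,2) = 13/5
Step 2: cell (1,2) = 289/100
Step 3: cell (1,2) = 5617/2000
Full grid after step 3:
  7951/2160 22567/7200 6689/2400 1777/720
  26447/7200 20651/6000 5617/2000 2133/800
  526/135 12371/3600 311/100 503/180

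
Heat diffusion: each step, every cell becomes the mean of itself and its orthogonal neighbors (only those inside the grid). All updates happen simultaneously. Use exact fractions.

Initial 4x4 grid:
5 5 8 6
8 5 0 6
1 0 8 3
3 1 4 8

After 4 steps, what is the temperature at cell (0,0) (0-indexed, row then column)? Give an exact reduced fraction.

Step 1: cell (0,0) = 6
Step 2: cell (0,0) = 11/2
Step 3: cell (0,0) = 1189/240
Step 4: cell (0,0) = 2317/480
Full grid after step 4:
  2317/480 43319/9000 137663/27000 32731/6480
  299467/72000 53251/12000 81991/18000 542417/108000
  150029/43200 80573/22500 260507/60000 33127/7200
  48049/16200 29347/8640 56837/14400 11077/2400

Answer: 2317/480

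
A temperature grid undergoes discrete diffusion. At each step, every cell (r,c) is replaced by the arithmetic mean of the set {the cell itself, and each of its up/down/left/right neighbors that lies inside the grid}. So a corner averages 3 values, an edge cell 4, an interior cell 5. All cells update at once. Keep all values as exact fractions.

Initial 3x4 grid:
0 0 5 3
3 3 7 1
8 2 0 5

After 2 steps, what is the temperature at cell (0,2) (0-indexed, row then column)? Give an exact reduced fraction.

Answer: 239/80

Derivation:
Step 1: cell (0,2) = 15/4
Step 2: cell (0,2) = 239/80
Full grid after step 2:
  13/6 39/16 239/80 43/12
  71/24 299/100 349/100 61/20
  133/36 169/48 239/80 19/6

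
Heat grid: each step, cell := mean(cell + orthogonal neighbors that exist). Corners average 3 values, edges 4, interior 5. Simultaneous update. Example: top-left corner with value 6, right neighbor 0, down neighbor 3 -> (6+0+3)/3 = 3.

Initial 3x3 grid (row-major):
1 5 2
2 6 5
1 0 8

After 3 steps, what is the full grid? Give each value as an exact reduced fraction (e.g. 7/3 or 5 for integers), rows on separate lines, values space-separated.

Answer: 1579/540 25741/7200 959/240
20641/7200 1707/500 60157/14400
1927/720 49507/14400 536/135

Derivation:
After step 1:
  8/3 7/2 4
  5/2 18/5 21/4
  1 15/4 13/3
After step 2:
  26/9 413/120 17/4
  293/120 93/25 1031/240
  29/12 761/240 40/9
After step 3:
  1579/540 25741/7200 959/240
  20641/7200 1707/500 60157/14400
  1927/720 49507/14400 536/135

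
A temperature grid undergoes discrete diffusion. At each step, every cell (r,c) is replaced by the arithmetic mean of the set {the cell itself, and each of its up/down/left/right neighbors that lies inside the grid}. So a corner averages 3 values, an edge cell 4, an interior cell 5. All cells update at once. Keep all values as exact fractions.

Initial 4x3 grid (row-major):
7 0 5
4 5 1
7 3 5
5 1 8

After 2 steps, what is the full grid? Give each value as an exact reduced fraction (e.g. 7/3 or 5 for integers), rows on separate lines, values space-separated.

Answer: 41/9 751/240 41/12
503/120 104/25 257/80
571/120 401/100 1027/240
40/9 349/80 79/18

Derivation:
After step 1:
  11/3 17/4 2
  23/4 13/5 4
  19/4 21/5 17/4
  13/3 17/4 14/3
After step 2:
  41/9 751/240 41/12
  503/120 104/25 257/80
  571/120 401/100 1027/240
  40/9 349/80 79/18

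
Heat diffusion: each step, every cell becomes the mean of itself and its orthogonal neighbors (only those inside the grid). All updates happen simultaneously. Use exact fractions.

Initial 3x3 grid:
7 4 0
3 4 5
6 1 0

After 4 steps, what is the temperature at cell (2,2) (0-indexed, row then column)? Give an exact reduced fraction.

Answer: 10273/3600

Derivation:
Step 1: cell (2,2) = 2
Step 2: cell (2,2) = 7/3
Step 3: cell (2,2) = 118/45
Step 4: cell (2,2) = 10273/3600
Full grid after step 4:
  504053/129600 3071401/864000 34669/10800
  33581/9000 134943/40000 860717/288000
  456253/129600 2724401/864000 10273/3600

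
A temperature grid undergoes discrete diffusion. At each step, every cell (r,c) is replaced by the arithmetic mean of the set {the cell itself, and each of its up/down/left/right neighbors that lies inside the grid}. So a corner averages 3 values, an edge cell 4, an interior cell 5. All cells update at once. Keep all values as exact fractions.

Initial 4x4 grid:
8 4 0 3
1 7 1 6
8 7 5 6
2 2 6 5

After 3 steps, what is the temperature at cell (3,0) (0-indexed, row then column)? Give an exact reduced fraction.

Answer: 1117/240

Derivation:
Step 1: cell (3,0) = 4
Step 2: cell (3,0) = 17/4
Step 3: cell (3,0) = 1117/240
Full grid after step 3:
  1945/432 30701/7200 8351/2400 279/80
  17713/3600 26183/6000 1681/400 4763/1200
  5623/1200 1937/400 27943/6000 17333/3600
  1117/240 11071/2400 35341/7200 2177/432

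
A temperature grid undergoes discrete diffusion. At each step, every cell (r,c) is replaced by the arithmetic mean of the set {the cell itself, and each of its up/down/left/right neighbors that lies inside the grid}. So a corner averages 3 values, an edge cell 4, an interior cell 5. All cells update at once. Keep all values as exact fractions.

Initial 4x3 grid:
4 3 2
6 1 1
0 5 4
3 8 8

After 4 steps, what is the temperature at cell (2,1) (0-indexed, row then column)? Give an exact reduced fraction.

Step 1: cell (2,1) = 18/5
Step 2: cell (2,1) = 104/25
Step 3: cell (2,1) = 23429/6000
Step 4: cell (2,1) = 722933/180000
Full grid after step 4:
  99559/32400 1293937/432000 61331/21600
  730991/216000 72901/22500 59593/18000
  821131/216000 722933/180000 217939/54000
  278803/64800 968471/216000 75757/16200

Answer: 722933/180000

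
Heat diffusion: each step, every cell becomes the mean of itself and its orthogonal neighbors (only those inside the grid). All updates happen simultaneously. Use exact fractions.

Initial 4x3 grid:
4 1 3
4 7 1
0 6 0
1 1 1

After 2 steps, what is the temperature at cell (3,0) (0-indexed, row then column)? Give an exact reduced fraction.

Step 1: cell (3,0) = 2/3
Step 2: cell (3,0) = 17/9
Full grid after step 2:
  7/2 733/240 49/18
  133/40 337/100 613/240
  299/120 68/25 493/240
  17/9 383/240 59/36

Answer: 17/9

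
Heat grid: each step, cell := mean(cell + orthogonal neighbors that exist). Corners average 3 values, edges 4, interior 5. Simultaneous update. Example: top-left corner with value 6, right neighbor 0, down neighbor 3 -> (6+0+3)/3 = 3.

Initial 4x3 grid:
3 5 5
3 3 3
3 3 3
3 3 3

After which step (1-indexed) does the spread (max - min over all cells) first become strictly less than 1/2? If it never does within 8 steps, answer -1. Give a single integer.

Answer: 6

Derivation:
Step 1: max=13/3, min=3, spread=4/3
Step 2: max=71/18, min=3, spread=17/18
Step 3: max=4087/1080, min=3, spread=847/1080
Step 4: max=59231/16200, min=683/225, spread=2011/3240
Step 5: max=6962783/1944000, min=165713/54000, spread=199423/388800
Step 6: max=410824867/116640000, min=3355249/1080000, spread=1938319/4665600
  -> spread < 1/2 first at step 6
Step 7: max=24356877053/6998400000, min=305044199/97200000, spread=95747789/279936000
Step 8: max=1447281255127/419904000000, min=18469143941/5832000000, spread=940023131/3359232000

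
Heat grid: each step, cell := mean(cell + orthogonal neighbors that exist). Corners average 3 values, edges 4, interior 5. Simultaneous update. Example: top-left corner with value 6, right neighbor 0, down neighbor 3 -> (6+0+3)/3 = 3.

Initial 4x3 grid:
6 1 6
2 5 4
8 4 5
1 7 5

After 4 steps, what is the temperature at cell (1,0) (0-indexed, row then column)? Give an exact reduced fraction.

Answer: 421/100

Derivation:
Step 1: cell (1,0) = 21/4
Step 2: cell (1,0) = 19/5
Step 3: cell (1,0) = 107/24
Step 4: cell (1,0) = 421/100
Full grid after step 4:
  18121/4320 351139/86400 55673/12960
  421/100 160889/36000 11717/2700
  25223/5400 109111/24000 51971/10800
  24211/5184 94259/19200 24911/5184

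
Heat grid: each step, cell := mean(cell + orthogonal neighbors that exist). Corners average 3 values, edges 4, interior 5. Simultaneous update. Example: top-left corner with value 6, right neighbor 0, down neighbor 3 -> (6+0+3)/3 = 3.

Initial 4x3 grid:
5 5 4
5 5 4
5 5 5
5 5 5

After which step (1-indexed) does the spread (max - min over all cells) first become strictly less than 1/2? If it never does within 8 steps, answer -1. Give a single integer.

Answer: 2

Derivation:
Step 1: max=5, min=13/3, spread=2/3
Step 2: max=5, min=163/36, spread=17/36
  -> spread < 1/2 first at step 2
Step 3: max=5, min=623/135, spread=52/135
Step 4: max=8953/1800, min=606751/129600, spread=7573/25920
Step 5: max=133783/27000, min=36710999/7776000, spread=363701/1555200
Step 6: max=3552587/720000, min=2216946001/466560000, spread=681043/3732480
Step 7: max=956117911/194400000, min=133598662859/27993600000, spread=163292653/1119744000
Step 8: max=28602860837/5832000000, min=8043252115681/1679616000000, spread=1554974443/13436928000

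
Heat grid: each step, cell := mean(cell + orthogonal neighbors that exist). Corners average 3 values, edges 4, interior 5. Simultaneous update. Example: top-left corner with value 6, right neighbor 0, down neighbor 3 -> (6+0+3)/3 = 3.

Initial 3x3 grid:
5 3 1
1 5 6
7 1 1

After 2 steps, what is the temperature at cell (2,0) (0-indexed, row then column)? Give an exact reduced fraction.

Answer: 11/3

Derivation:
Step 1: cell (2,0) = 3
Step 2: cell (2,0) = 11/3
Full grid after step 2:
  11/3 391/120 121/36
  137/40 359/100 249/80
  11/3 371/120 113/36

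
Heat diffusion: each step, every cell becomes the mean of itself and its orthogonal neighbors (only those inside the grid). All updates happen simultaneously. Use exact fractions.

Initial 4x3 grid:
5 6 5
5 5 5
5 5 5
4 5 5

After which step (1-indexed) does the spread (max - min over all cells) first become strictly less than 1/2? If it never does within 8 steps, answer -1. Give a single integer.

Answer: 3

Derivation:
Step 1: max=16/3, min=14/3, spread=2/3
Step 2: max=1267/240, min=85/18, spread=401/720
Step 3: max=11237/2160, min=1039/216, spread=847/2160
  -> spread < 1/2 first at step 3
Step 4: max=4466011/864000, min=629219/129600, spread=813653/2592000
Step 5: max=40010501/7776000, min=38016271/7776000, spread=199423/777600
Step 6: max=2390194399/466560000, min=2293278449/466560000, spread=1938319/9331200
Step 7: max=142936290341/27993600000, min=138148900891/27993600000, spread=95747789/559872000
Step 8: max=8551033997119/1679616000000, min=8316028214369/1679616000000, spread=940023131/6718464000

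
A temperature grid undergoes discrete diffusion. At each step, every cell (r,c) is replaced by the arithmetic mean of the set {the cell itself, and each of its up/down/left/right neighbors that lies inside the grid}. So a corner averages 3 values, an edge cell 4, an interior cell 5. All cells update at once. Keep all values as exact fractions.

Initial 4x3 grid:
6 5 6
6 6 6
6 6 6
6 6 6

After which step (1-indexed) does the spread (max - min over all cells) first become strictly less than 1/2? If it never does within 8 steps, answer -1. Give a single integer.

Step 1: max=6, min=17/3, spread=1/3
  -> spread < 1/2 first at step 1
Step 2: max=6, min=1373/240, spread=67/240
Step 3: max=6, min=12523/2160, spread=437/2160
Step 4: max=5991/1000, min=5026469/864000, spread=29951/172800
Step 5: max=20171/3375, min=45440179/7776000, spread=206761/1555200
Step 6: max=32234329/5400000, min=18206204429/3110400000, spread=14430763/124416000
Step 7: max=2574347273/432000000, min=1094636258311/186624000000, spread=139854109/1492992000
Step 8: max=231428771023/38880000000, min=65762168109749/11197440000000, spread=7114543559/89579520000

Answer: 1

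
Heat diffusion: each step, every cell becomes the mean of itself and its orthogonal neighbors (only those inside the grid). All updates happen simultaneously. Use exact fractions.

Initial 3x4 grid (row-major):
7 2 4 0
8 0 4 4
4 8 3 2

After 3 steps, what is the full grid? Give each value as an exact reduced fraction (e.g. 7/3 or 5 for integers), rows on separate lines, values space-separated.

After step 1:
  17/3 13/4 5/2 8/3
  19/4 22/5 3 5/2
  20/3 15/4 17/4 3
After step 2:
  41/9 949/240 137/48 23/9
  1289/240 383/100 333/100 67/24
  91/18 143/30 7/2 13/4
After step 3:
  4997/1080 27349/7200 22849/7200 1181/432
  67723/14400 12751/3000 19567/6000 21469/7200
  10939/2160 15437/3600 2227/600 229/72

Answer: 4997/1080 27349/7200 22849/7200 1181/432
67723/14400 12751/3000 19567/6000 21469/7200
10939/2160 15437/3600 2227/600 229/72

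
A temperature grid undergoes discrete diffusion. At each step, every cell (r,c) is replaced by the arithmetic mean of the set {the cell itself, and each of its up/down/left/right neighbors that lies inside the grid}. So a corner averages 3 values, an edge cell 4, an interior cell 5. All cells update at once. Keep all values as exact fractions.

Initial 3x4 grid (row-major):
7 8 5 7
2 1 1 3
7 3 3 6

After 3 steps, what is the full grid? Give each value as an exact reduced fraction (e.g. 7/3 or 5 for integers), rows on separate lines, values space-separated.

Answer: 2027/432 16283/3600 891/200 3197/720
60917/14400 11909/3000 3843/1000 19559/4800
139/36 8647/2400 8567/2400 167/45

Derivation:
After step 1:
  17/3 21/4 21/4 5
  17/4 3 13/5 17/4
  4 7/2 13/4 4
After step 2:
  91/18 115/24 181/40 29/6
  203/48 93/25 367/100 317/80
  47/12 55/16 267/80 23/6
After step 3:
  2027/432 16283/3600 891/200 3197/720
  60917/14400 11909/3000 3843/1000 19559/4800
  139/36 8647/2400 8567/2400 167/45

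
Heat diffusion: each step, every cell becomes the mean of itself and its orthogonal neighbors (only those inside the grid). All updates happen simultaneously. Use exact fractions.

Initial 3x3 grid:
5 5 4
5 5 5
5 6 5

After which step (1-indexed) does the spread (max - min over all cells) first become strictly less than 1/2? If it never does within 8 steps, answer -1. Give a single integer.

Step 1: max=16/3, min=14/3, spread=2/3
Step 2: max=1267/240, min=85/18, spread=401/720
Step 3: max=11237/2160, min=5261/1080, spread=143/432
  -> spread < 1/2 first at step 3
Step 4: max=665479/129600, min=317677/64800, spread=1205/5184
Step 5: max=39770813/7776000, min=19250969/3888000, spread=10151/62208
Step 6: max=2372662111/466560000, min=1159606993/233280000, spread=85517/746496
Step 7: max=141961756517/27993600000, min=69855204821/13996800000, spread=720431/8957952
Step 8: max=8495677489399/1679616000000, min=4200422955637/839808000000, spread=6069221/107495424

Answer: 3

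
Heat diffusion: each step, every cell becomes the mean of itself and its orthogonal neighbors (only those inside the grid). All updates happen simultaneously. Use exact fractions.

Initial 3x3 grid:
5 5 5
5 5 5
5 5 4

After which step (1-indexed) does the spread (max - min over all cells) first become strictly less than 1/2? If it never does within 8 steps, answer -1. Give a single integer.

Step 1: max=5, min=14/3, spread=1/3
  -> spread < 1/2 first at step 1
Step 2: max=5, min=85/18, spread=5/18
Step 3: max=5, min=1039/216, spread=41/216
Step 4: max=1789/360, min=62669/12960, spread=347/2592
Step 5: max=17843/3600, min=3781063/777600, spread=2921/31104
Step 6: max=2134517/432000, min=227451461/46656000, spread=24611/373248
Step 7: max=47943259/9720000, min=13678077967/2799360000, spread=207329/4478976
Step 8: max=2553198401/518400000, min=821778047549/167961600000, spread=1746635/53747712

Answer: 1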